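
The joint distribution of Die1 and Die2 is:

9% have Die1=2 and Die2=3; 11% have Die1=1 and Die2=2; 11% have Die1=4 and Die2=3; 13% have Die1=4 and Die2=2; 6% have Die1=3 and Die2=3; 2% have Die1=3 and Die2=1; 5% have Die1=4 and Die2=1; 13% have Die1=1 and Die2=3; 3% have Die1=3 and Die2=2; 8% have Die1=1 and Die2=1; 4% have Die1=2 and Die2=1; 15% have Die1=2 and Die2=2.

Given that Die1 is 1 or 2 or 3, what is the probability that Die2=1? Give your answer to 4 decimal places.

0.1972

P(Die1=1) = 0.08 + 0.11 + 0.13 = 0.32.
P(Die1=2) = 0.04 + 0.15 + 0.09 = 0.28.
P(Die1=3) = 0.02 + 0.03 + 0.06 = 0.11.
P(Die1 ∈ {1, 2, 3}) = 0.32 + 0.28 + 0.11 = 0.71; P(Die2=1, Die1 ∈ {1, 2, 3}) = 0.08 + 0.04 + 0.02 = 0.14.
P(Die2=1 | Die1 ∈ {1, 2, 3}) = 0.14/0.71 = 0.1972.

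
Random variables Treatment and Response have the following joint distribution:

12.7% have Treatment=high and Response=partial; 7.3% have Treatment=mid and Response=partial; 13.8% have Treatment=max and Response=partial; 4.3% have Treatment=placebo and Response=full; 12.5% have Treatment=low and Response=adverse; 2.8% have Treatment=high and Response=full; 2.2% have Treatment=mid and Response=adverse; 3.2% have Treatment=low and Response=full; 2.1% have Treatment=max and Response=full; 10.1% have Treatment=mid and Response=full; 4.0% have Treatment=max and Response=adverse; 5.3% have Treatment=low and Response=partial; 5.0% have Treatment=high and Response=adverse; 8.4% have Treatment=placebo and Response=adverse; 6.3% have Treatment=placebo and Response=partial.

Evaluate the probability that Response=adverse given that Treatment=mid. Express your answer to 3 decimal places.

0.112

P(Treatment=mid) = 0.073 + 0.101 + 0.022 = 0.196.
P(Response=adverse | Treatment=mid) = 0.022/0.196 = 0.112.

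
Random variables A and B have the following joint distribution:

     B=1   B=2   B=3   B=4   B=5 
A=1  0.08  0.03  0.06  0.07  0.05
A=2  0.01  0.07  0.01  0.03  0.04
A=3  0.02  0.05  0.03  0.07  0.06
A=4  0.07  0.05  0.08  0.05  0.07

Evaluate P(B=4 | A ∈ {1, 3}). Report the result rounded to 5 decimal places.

P(A=1) = 0.08 + 0.03 + 0.06 + 0.07 + 0.05 = 0.29.
P(A=3) = 0.02 + 0.05 + 0.03 + 0.07 + 0.06 = 0.23.
P(A ∈ {1, 3}) = 0.29 + 0.23 = 0.52; P(B=4, A ∈ {1, 3}) = 0.07 + 0.07 = 0.14.
P(B=4 | A ∈ {1, 3}) = 0.14/0.52 = 0.26923.

0.26923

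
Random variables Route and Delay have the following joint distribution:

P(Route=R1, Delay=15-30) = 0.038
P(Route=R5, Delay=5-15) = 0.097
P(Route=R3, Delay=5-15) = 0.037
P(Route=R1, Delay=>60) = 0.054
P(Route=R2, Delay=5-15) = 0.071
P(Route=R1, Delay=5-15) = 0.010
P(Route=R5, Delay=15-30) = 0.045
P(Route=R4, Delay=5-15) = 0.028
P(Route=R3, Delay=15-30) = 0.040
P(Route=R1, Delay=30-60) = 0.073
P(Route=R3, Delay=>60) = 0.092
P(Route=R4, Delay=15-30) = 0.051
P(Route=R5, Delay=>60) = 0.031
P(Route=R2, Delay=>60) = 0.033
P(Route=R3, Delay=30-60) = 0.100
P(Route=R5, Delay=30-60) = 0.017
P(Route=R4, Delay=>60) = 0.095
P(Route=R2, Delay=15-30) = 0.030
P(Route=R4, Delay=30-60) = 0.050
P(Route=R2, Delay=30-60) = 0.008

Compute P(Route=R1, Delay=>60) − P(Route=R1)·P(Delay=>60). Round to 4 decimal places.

P(Route=R1) = 0.010 + 0.038 + 0.073 + 0.054 = 0.175.
P(Delay=>60) = 0.054 + 0.033 + 0.092 + 0.095 + 0.031 = 0.305.
P(Route=R1, Delay=>60) − P(Route=R1)P(Delay=>60) = 0.054 − 0.175×0.305 = 0.0006.

0.0006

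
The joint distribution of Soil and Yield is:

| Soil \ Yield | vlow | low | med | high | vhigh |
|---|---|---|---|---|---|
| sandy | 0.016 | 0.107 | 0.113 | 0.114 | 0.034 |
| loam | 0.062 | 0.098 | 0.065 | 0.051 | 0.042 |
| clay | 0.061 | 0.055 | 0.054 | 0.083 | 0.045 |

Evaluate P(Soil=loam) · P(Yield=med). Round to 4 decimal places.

0.0738

P(Soil=loam) = 0.062 + 0.098 + 0.065 + 0.051 + 0.042 = 0.318.
P(Yield=med) = 0.113 + 0.065 + 0.054 = 0.232.
Product: 0.318 × 0.232 = 0.0738.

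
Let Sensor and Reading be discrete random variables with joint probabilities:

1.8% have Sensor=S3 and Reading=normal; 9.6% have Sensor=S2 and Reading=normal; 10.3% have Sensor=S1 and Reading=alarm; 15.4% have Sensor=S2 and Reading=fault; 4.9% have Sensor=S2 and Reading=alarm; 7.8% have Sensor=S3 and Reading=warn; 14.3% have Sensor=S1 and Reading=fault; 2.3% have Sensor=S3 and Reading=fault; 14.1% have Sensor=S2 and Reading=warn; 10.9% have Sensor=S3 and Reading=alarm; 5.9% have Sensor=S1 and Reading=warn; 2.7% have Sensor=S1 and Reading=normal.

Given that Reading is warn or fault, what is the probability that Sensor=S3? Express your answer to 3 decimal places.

P(Reading=warn) = 0.059 + 0.141 + 0.078 = 0.278.
P(Reading=fault) = 0.143 + 0.154 + 0.023 = 0.320.
P(Reading ∈ {warn, fault}) = 0.278 + 0.320 = 0.598; P(Sensor=S3, Reading ∈ {warn, fault}) = 0.078 + 0.023 = 0.101.
P(Sensor=S3 | Reading ∈ {warn, fault}) = 0.101/0.598 = 0.169.

0.169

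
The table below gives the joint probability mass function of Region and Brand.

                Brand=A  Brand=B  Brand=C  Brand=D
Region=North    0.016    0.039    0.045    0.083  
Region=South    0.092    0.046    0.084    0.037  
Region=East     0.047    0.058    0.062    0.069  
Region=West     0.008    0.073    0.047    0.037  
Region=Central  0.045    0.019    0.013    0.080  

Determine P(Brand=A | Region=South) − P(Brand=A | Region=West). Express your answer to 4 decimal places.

0.3067

P(Region=South) = 0.092 + 0.046 + 0.084 + 0.037 = 0.259; P(Brand=A | Region=South) = 0.092/0.259 = 0.35521.
P(Region=West) = 0.008 + 0.073 + 0.047 + 0.037 = 0.165; P(Brand=A | Region=West) = 0.008/0.165 = 0.04848.
Difference = 0.3067.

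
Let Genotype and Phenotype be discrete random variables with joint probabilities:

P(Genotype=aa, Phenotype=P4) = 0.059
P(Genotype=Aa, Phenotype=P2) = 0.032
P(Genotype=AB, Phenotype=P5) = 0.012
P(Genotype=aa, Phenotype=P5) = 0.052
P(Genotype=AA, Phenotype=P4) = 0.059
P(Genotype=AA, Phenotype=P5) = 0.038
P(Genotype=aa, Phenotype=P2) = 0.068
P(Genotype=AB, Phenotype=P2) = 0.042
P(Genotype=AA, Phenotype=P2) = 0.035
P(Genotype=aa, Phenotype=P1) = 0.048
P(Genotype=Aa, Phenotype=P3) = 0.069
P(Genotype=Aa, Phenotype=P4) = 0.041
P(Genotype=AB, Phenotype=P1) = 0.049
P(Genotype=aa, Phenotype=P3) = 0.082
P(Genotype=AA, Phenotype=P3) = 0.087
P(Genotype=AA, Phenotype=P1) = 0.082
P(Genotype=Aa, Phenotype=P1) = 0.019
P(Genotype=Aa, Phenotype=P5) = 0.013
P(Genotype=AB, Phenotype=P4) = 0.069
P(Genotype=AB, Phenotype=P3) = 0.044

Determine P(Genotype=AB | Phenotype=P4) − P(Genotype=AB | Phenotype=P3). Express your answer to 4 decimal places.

P(Phenotype=P4) = 0.059 + 0.041 + 0.059 + 0.069 = 0.228; P(Genotype=AB | Phenotype=P4) = 0.069/0.228 = 0.30263.
P(Phenotype=P3) = 0.087 + 0.069 + 0.082 + 0.044 = 0.282; P(Genotype=AB | Phenotype=P3) = 0.044/0.282 = 0.15603.
Difference = 0.1466.

0.1466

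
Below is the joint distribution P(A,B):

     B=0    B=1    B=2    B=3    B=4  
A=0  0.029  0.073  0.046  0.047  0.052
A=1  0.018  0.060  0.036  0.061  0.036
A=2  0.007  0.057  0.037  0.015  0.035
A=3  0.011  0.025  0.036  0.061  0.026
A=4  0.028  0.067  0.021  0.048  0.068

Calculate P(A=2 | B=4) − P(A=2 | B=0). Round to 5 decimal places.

0.08602

P(B=4) = 0.052 + 0.036 + 0.035 + 0.026 + 0.068 = 0.217; P(A=2 | B=4) = 0.035/0.217 = 0.161290.
P(B=0) = 0.029 + 0.018 + 0.007 + 0.011 + 0.028 = 0.093; P(A=2 | B=0) = 0.007/0.093 = 0.075269.
Difference = 0.08602.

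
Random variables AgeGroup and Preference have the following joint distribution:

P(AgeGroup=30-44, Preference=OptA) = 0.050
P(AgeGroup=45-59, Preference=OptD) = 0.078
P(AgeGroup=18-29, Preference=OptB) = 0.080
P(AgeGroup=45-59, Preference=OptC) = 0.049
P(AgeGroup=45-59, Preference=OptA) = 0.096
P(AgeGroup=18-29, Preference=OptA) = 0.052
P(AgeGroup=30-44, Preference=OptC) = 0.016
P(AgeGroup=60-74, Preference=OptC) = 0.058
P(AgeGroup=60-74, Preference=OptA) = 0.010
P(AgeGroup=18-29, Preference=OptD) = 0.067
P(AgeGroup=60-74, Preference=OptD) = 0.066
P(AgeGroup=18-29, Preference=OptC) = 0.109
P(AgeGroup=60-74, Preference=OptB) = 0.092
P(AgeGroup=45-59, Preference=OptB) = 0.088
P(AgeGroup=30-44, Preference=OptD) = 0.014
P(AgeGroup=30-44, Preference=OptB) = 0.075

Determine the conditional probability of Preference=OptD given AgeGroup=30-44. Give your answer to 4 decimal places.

P(AgeGroup=30-44) = 0.050 + 0.075 + 0.016 + 0.014 = 0.155.
P(Preference=OptD | AgeGroup=30-44) = 0.014/0.155 = 0.0903.

0.0903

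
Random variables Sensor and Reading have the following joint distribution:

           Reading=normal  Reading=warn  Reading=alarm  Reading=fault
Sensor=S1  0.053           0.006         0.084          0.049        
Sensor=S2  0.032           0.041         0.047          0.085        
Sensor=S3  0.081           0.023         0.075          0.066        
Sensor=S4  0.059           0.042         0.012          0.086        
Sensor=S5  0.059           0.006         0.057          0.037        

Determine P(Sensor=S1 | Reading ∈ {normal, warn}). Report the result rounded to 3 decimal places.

P(Reading=normal) = 0.053 + 0.032 + 0.081 + 0.059 + 0.059 = 0.284.
P(Reading=warn) = 0.006 + 0.041 + 0.023 + 0.042 + 0.006 = 0.118.
P(Reading ∈ {normal, warn}) = 0.284 + 0.118 = 0.402; P(Sensor=S1, Reading ∈ {normal, warn}) = 0.053 + 0.006 = 0.059.
P(Sensor=S1 | Reading ∈ {normal, warn}) = 0.059/0.402 = 0.147.

0.147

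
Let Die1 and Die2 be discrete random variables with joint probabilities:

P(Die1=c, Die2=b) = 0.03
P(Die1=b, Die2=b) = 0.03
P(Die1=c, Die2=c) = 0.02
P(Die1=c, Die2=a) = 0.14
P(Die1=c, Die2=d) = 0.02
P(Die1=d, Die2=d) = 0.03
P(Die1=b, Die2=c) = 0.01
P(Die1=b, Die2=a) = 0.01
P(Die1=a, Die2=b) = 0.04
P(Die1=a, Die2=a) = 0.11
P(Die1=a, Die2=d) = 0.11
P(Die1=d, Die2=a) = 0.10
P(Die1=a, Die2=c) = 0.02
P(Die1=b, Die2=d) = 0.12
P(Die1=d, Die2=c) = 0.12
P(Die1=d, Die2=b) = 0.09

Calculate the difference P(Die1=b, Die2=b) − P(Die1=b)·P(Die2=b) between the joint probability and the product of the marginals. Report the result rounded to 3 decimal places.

-0.002

P(Die1=b) = 0.01 + 0.03 + 0.01 + 0.12 = 0.17.
P(Die2=b) = 0.04 + 0.03 + 0.03 + 0.09 = 0.19.
P(Die1=b, Die2=b) − P(Die1=b)P(Die2=b) = 0.03 − 0.17×0.19 = -0.002.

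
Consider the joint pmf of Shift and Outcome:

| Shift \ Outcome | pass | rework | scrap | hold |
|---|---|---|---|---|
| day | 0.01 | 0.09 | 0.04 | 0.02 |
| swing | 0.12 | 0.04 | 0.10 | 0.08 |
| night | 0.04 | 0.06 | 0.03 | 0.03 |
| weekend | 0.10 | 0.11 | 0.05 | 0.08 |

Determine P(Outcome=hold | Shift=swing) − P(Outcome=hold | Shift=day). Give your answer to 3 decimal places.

0.110

P(Shift=swing) = 0.12 + 0.04 + 0.10 + 0.08 = 0.34; P(Outcome=hold | Shift=swing) = 0.08/0.34 = 0.2353.
P(Shift=day) = 0.01 + 0.09 + 0.04 + 0.02 = 0.16; P(Outcome=hold | Shift=day) = 0.02/0.16 = 0.1250.
Difference = 0.110.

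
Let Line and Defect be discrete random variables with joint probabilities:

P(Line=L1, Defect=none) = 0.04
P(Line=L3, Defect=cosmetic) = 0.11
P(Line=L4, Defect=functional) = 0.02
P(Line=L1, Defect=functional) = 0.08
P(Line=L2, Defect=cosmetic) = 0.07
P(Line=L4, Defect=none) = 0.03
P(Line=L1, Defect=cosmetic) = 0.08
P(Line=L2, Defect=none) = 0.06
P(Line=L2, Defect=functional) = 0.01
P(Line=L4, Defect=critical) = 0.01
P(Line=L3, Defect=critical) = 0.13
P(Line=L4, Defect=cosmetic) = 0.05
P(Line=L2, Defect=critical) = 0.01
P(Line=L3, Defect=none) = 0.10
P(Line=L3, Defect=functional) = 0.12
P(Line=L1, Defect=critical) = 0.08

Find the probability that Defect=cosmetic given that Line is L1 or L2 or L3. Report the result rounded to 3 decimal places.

P(Line=L1) = 0.04 + 0.08 + 0.08 + 0.08 = 0.28.
P(Line=L2) = 0.06 + 0.07 + 0.01 + 0.01 = 0.15.
P(Line=L3) = 0.10 + 0.11 + 0.12 + 0.13 = 0.46.
P(Line ∈ {L1, L2, L3}) = 0.28 + 0.15 + 0.46 = 0.89; P(Defect=cosmetic, Line ∈ {L1, L2, L3}) = 0.08 + 0.07 + 0.11 = 0.26.
P(Defect=cosmetic | Line ∈ {L1, L2, L3}) = 0.26/0.89 = 0.292.

0.292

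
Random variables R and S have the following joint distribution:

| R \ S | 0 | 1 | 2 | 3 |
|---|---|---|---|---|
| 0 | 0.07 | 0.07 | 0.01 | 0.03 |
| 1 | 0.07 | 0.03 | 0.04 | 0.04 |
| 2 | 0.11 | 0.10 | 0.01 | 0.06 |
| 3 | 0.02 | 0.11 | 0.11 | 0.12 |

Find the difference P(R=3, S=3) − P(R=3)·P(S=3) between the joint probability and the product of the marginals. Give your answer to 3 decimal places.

P(R=3) = 0.02 + 0.11 + 0.11 + 0.12 = 0.36.
P(S=3) = 0.03 + 0.04 + 0.06 + 0.12 = 0.25.
P(R=3, S=3) − P(R=3)P(S=3) = 0.12 − 0.36×0.25 = 0.030.

0.030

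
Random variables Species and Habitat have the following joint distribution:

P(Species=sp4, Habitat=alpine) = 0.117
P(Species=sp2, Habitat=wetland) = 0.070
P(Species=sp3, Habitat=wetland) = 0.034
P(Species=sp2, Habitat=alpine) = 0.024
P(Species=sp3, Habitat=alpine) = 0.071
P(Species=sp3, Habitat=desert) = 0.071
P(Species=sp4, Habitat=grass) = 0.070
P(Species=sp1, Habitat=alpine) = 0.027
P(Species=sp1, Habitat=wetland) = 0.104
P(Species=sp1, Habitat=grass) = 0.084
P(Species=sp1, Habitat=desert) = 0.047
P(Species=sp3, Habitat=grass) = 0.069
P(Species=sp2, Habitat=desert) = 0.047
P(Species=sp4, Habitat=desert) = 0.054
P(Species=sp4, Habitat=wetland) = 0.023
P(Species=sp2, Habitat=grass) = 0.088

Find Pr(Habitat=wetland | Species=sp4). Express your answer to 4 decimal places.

P(Species=sp4) = 0.070 + 0.023 + 0.054 + 0.117 = 0.264.
P(Habitat=wetland | Species=sp4) = 0.023/0.264 = 0.0871.

0.0871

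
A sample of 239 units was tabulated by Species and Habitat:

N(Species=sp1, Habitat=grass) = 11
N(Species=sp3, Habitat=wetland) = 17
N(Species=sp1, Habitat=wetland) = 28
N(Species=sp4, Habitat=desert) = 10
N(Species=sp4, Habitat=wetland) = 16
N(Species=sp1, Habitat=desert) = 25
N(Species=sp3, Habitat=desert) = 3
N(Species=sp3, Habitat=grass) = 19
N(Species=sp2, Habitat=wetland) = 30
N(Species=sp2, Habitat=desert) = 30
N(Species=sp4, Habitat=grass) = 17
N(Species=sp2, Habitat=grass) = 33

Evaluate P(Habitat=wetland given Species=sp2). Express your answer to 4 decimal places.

0.3226

Total with Species=sp2: 33 + 30 + 30 = 93.
P(Habitat=wetland | Species=sp2) = 30/93 = 0.3226.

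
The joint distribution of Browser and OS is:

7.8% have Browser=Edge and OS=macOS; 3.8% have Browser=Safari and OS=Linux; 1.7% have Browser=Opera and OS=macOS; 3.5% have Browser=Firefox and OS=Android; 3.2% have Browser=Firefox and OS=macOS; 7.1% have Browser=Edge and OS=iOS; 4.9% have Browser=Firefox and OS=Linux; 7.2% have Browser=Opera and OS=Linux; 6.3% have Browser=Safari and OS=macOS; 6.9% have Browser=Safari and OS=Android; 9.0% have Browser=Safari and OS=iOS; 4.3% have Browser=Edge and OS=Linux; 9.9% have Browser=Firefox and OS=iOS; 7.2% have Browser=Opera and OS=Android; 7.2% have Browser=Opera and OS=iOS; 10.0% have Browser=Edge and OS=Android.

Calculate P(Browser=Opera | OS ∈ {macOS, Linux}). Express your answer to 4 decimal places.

0.2270

P(OS=macOS) = 0.032 + 0.063 + 0.078 + 0.017 = 0.190.
P(OS=Linux) = 0.049 + 0.038 + 0.043 + 0.072 = 0.202.
P(OS ∈ {macOS, Linux}) = 0.190 + 0.202 = 0.392; P(Browser=Opera, OS ∈ {macOS, Linux}) = 0.017 + 0.072 = 0.089.
P(Browser=Opera | OS ∈ {macOS, Linux}) = 0.089/0.392 = 0.2270.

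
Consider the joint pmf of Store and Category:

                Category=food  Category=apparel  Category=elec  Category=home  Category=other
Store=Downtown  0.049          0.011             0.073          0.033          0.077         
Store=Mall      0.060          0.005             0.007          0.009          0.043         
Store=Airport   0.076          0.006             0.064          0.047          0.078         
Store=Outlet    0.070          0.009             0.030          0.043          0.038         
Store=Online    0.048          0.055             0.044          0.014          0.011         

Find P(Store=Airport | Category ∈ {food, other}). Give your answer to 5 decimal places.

0.28000

P(Category=food) = 0.049 + 0.060 + 0.076 + 0.070 + 0.048 = 0.303.
P(Category=other) = 0.077 + 0.043 + 0.078 + 0.038 + 0.011 = 0.247.
P(Category ∈ {food, other}) = 0.303 + 0.247 = 0.550; P(Store=Airport, Category ∈ {food, other}) = 0.076 + 0.078 = 0.154.
P(Store=Airport | Category ∈ {food, other}) = 0.154/0.550 = 0.28000.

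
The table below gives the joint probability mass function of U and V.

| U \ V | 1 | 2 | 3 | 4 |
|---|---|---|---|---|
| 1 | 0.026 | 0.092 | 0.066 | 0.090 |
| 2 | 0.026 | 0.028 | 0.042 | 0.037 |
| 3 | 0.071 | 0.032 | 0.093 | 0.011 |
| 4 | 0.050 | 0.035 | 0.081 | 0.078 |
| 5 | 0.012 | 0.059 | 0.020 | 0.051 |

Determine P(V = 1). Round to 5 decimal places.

0.18500

P(V=1) = 0.026 + 0.026 + 0.071 + 0.050 + 0.012 = 0.185.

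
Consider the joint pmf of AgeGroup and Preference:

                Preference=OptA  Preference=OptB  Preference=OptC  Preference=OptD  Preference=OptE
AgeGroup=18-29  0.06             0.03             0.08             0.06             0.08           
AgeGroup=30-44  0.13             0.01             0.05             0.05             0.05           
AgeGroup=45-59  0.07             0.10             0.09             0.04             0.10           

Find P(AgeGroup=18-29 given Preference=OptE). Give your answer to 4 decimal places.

0.3478

P(Preference=OptE) = 0.08 + 0.05 + 0.10 = 0.23.
P(AgeGroup=18-29 | Preference=OptE) = 0.08/0.23 = 0.3478.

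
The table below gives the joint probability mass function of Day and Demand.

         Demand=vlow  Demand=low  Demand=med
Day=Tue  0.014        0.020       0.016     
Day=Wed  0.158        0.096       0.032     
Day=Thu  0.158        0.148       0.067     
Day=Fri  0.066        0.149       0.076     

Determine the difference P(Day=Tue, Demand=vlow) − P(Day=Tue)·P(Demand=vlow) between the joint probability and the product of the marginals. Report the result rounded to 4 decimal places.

-0.0058

P(Day=Tue) = 0.014 + 0.020 + 0.016 = 0.050.
P(Demand=vlow) = 0.014 + 0.158 + 0.158 + 0.066 = 0.396.
P(Day=Tue, Demand=vlow) − P(Day=Tue)P(Demand=vlow) = 0.014 − 0.050×0.396 = -0.0058.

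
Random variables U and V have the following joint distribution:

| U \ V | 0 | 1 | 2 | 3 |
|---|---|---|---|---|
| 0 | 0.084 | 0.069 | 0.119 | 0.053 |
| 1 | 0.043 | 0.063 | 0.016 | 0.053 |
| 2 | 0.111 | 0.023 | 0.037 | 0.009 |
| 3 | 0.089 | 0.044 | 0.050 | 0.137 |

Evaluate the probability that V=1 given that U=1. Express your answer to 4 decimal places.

0.3600

P(U=1) = 0.043 + 0.063 + 0.016 + 0.053 = 0.175.
P(V=1 | U=1) = 0.063/0.175 = 0.3600.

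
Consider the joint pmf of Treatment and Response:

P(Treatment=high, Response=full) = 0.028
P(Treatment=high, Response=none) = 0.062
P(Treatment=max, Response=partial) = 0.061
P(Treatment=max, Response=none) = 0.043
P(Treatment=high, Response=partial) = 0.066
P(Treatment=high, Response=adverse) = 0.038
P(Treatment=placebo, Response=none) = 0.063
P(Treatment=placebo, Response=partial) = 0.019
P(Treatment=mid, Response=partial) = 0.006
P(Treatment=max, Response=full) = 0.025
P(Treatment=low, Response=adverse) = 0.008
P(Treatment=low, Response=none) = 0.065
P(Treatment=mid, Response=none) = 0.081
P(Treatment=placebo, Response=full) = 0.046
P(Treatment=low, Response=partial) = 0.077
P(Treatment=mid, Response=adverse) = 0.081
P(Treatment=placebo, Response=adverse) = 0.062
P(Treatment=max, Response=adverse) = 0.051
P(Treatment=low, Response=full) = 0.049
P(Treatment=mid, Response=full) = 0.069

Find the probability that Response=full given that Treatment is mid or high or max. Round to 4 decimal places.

P(Treatment=mid) = 0.081 + 0.006 + 0.069 + 0.081 = 0.237.
P(Treatment=high) = 0.062 + 0.066 + 0.028 + 0.038 = 0.194.
P(Treatment=max) = 0.043 + 0.061 + 0.025 + 0.051 = 0.180.
P(Treatment ∈ {mid, high, max}) = 0.237 + 0.194 + 0.180 = 0.611; P(Response=full, Treatment ∈ {mid, high, max}) = 0.069 + 0.028 + 0.025 = 0.122.
P(Response=full | Treatment ∈ {mid, high, max}) = 0.122/0.611 = 0.1997.

0.1997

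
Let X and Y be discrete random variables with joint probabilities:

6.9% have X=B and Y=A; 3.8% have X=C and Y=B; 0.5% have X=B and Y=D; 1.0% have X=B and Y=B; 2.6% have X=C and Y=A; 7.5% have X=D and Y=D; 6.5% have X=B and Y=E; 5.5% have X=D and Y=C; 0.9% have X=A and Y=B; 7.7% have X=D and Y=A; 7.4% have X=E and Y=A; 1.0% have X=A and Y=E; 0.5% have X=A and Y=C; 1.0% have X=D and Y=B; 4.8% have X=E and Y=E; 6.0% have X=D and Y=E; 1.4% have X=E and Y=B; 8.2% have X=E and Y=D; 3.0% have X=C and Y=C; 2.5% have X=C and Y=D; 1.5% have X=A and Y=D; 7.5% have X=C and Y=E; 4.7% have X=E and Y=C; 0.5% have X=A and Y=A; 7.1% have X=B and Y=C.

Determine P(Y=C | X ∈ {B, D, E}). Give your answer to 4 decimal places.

0.2270

P(X=B) = 0.069 + 0.010 + 0.071 + 0.005 + 0.065 = 0.220.
P(X=D) = 0.077 + 0.010 + 0.055 + 0.075 + 0.060 = 0.277.
P(X=E) = 0.074 + 0.014 + 0.047 + 0.082 + 0.048 = 0.265.
P(X ∈ {B, D, E}) = 0.220 + 0.277 + 0.265 = 0.762; P(Y=C, X ∈ {B, D, E}) = 0.071 + 0.055 + 0.047 = 0.173.
P(Y=C | X ∈ {B, D, E}) = 0.173/0.762 = 0.2270.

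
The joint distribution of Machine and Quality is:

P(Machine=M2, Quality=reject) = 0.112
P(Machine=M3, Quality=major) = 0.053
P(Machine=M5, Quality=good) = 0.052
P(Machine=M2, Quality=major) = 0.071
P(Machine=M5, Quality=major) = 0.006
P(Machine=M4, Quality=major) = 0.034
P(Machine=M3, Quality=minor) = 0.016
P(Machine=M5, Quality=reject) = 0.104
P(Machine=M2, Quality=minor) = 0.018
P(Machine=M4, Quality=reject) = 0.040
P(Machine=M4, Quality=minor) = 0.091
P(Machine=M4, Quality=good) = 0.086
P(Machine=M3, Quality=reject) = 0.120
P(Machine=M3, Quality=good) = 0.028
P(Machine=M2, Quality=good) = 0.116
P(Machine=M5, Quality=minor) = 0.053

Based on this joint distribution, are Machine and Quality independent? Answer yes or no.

P(Machine=M4) = 0.251 and P(Quality=reject) = 0.376, so their product is 0.09438, but P(Machine=M4, Quality=reject) = 0.040. Since these differ, Machine and Quality are not independent.

no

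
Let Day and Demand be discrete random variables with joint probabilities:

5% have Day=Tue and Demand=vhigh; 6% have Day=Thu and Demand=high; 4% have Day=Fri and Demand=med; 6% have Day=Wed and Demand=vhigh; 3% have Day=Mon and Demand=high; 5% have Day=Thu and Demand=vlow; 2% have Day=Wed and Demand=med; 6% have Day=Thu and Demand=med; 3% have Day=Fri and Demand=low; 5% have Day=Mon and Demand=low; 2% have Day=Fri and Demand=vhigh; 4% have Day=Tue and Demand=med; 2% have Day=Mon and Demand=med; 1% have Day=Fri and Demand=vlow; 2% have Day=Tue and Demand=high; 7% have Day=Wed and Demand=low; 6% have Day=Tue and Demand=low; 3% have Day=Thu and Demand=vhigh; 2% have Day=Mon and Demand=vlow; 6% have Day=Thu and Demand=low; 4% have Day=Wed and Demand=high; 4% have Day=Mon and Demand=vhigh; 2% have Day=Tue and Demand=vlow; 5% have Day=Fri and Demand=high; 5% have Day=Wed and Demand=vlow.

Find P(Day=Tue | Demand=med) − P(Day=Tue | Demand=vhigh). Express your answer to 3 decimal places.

-0.028

P(Demand=med) = 0.02 + 0.04 + 0.02 + 0.06 + 0.04 = 0.18; P(Day=Tue | Demand=med) = 0.04/0.18 = 0.2222.
P(Demand=vhigh) = 0.04 + 0.05 + 0.06 + 0.03 + 0.02 = 0.20; P(Day=Tue | Demand=vhigh) = 0.05/0.20 = 0.2500.
Difference = -0.028.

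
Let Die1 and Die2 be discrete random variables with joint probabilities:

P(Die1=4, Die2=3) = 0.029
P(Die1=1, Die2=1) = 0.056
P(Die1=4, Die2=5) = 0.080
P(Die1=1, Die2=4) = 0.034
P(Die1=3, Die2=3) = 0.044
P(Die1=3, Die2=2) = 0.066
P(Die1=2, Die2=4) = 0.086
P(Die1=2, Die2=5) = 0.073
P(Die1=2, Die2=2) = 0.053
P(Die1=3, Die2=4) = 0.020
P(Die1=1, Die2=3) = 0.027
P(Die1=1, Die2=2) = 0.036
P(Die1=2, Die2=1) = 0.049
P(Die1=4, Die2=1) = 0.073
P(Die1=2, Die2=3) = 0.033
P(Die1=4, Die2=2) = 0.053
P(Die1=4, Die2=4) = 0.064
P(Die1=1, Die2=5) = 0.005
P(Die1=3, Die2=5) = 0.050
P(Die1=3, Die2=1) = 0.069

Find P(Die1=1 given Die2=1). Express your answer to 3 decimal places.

0.227

P(Die2=1) = 0.056 + 0.049 + 0.069 + 0.073 = 0.247.
P(Die1=1 | Die2=1) = 0.056/0.247 = 0.227.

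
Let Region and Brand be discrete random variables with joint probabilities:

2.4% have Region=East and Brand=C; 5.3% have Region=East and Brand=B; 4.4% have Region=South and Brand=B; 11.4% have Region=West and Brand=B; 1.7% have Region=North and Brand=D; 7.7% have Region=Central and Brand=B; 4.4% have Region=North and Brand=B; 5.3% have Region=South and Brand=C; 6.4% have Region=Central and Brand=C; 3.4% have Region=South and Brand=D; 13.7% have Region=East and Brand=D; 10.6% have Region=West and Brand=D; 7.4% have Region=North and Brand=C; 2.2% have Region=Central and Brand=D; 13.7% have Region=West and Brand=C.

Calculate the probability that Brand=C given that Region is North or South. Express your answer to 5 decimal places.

0.47744

P(Region=North) = 0.044 + 0.074 + 0.017 = 0.135.
P(Region=South) = 0.044 + 0.053 + 0.034 = 0.131.
P(Region ∈ {North, South}) = 0.135 + 0.131 = 0.266; P(Brand=C, Region ∈ {North, South}) = 0.074 + 0.053 = 0.127.
P(Brand=C | Region ∈ {North, South}) = 0.127/0.266 = 0.47744.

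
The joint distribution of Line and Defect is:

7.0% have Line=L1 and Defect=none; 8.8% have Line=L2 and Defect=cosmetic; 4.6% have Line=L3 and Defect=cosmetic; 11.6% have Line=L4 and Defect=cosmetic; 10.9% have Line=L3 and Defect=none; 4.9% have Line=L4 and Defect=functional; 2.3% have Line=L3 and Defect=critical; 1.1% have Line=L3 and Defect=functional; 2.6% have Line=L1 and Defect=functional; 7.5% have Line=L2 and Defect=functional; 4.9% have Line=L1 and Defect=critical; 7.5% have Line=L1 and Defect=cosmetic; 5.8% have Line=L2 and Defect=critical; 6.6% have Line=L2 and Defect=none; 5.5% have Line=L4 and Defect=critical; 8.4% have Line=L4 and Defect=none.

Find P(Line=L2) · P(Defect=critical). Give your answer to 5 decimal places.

0.05310

P(Line=L2) = 0.066 + 0.088 + 0.075 + 0.058 = 0.287.
P(Defect=critical) = 0.049 + 0.058 + 0.023 + 0.055 = 0.185.
Product: 0.287 × 0.185 = 0.05310.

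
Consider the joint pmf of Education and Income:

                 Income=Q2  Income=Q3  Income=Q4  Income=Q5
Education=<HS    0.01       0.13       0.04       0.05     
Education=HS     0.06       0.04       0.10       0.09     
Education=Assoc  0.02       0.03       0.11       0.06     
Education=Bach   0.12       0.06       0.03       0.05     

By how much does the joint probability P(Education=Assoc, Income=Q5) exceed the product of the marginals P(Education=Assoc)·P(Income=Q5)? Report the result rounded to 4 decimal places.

P(Education=Assoc) = 0.02 + 0.03 + 0.11 + 0.06 = 0.22.
P(Income=Q5) = 0.05 + 0.09 + 0.06 + 0.05 = 0.25.
P(Education=Assoc, Income=Q5) − P(Education=Assoc)P(Income=Q5) = 0.06 − 0.22×0.25 = 0.0050.

0.0050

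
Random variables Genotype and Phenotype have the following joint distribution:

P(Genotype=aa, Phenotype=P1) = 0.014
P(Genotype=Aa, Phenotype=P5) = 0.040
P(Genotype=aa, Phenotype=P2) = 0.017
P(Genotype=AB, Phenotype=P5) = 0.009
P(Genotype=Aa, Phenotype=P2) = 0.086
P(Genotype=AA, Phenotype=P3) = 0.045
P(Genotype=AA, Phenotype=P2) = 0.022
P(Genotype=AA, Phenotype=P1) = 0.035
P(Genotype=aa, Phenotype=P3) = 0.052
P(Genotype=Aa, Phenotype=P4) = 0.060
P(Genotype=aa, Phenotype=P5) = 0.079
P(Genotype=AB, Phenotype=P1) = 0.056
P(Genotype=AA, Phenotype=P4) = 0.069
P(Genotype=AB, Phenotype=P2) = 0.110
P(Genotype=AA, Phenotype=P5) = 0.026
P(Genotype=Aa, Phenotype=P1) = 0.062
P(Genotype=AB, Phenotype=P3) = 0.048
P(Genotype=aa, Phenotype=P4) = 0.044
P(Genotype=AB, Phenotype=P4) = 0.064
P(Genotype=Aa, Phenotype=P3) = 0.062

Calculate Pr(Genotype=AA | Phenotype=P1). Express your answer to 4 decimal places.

P(Phenotype=P1) = 0.035 + 0.062 + 0.014 + 0.056 = 0.167.
P(Genotype=AA | Phenotype=P1) = 0.035/0.167 = 0.2096.

0.2096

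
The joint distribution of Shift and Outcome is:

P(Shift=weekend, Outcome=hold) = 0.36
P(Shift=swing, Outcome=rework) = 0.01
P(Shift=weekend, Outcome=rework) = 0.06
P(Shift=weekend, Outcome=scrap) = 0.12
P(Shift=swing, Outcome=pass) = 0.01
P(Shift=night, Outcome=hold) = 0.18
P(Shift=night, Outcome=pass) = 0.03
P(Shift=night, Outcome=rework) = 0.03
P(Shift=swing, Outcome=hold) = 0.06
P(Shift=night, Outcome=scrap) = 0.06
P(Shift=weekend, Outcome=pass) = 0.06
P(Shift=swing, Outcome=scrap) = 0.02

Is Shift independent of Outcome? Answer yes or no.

Every cell satisfies P(Shift,Outcome) = P(Shift)·P(Outcome). For instance P(Shift=swing) = 0.10, P(Outcome=scrap) = 0.20, and 0.10×0.20 = 0.02 matches the joint entry. So Shift and Outcome are independent.

yes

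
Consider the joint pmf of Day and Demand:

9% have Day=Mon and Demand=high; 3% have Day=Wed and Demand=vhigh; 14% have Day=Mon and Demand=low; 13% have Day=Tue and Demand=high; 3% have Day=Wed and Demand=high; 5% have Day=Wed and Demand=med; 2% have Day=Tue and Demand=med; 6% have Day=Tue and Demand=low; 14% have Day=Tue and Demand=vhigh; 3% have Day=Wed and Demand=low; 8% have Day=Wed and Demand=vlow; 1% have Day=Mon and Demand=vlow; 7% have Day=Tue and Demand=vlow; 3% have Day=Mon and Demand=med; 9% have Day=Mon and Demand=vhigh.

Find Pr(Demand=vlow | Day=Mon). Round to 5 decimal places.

0.02778

P(Day=Mon) = 0.01 + 0.14 + 0.03 + 0.09 + 0.09 = 0.36.
P(Demand=vlow | Day=Mon) = 0.01/0.36 = 0.02778.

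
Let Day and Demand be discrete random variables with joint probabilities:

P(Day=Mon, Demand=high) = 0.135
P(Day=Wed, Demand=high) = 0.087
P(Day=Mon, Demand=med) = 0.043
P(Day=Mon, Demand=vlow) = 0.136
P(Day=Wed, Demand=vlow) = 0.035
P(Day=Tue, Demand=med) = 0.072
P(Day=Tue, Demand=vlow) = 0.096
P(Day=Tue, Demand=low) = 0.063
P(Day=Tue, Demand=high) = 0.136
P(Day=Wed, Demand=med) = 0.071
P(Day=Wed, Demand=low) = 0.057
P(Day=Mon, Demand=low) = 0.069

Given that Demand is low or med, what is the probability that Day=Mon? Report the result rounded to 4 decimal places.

P(Demand=low) = 0.069 + 0.063 + 0.057 = 0.189.
P(Demand=med) = 0.043 + 0.072 + 0.071 = 0.186.
P(Demand ∈ {low, med}) = 0.189 + 0.186 = 0.375; P(Day=Mon, Demand ∈ {low, med}) = 0.069 + 0.043 = 0.112.
P(Day=Mon | Demand ∈ {low, med}) = 0.112/0.375 = 0.2987.

0.2987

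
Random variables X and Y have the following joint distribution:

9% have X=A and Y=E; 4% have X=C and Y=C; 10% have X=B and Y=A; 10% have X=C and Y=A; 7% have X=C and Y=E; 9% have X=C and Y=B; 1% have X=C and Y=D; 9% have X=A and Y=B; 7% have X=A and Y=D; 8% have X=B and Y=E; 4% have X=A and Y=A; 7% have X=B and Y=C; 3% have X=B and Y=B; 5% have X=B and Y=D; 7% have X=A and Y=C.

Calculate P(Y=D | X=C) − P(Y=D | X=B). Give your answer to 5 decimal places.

P(X=C) = 0.10 + 0.09 + 0.04 + 0.01 + 0.07 = 0.31; P(Y=D | X=C) = 0.01/0.31 = 0.032258.
P(X=B) = 0.10 + 0.03 + 0.07 + 0.05 + 0.08 = 0.33; P(Y=D | X=B) = 0.05/0.33 = 0.151515.
Difference = -0.11926.

-0.11926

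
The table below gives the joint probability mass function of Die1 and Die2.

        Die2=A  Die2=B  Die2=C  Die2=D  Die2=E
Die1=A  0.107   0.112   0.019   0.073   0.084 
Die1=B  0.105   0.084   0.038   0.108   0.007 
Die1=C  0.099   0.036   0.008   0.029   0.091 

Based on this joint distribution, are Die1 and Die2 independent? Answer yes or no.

no

P(Die1=B) = 0.342 and P(Die2=E) = 0.182, so their product is 0.06224, but P(Die1=B, Die2=E) = 0.007. Since these differ, Die1 and Die2 are not independent.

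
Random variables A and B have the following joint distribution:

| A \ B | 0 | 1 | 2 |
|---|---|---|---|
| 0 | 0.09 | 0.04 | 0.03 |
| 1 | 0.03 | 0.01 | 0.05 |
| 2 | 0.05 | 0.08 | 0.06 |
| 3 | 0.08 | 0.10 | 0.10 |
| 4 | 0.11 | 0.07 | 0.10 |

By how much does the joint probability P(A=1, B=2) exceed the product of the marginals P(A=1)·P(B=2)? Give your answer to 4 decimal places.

0.0194

P(A=1) = 0.03 + 0.01 + 0.05 = 0.09.
P(B=2) = 0.03 + 0.05 + 0.06 + 0.10 + 0.10 = 0.34.
P(A=1, B=2) − P(A=1)P(B=2) = 0.05 − 0.09×0.34 = 0.0194.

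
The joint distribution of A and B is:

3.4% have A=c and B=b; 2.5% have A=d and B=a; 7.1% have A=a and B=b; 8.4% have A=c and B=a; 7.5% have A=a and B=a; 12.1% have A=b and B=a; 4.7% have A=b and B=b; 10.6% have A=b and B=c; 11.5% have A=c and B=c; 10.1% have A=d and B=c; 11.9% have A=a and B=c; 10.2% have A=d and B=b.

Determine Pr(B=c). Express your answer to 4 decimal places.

0.4410

P(B=c) = 0.119 + 0.106 + 0.115 + 0.101 = 0.441.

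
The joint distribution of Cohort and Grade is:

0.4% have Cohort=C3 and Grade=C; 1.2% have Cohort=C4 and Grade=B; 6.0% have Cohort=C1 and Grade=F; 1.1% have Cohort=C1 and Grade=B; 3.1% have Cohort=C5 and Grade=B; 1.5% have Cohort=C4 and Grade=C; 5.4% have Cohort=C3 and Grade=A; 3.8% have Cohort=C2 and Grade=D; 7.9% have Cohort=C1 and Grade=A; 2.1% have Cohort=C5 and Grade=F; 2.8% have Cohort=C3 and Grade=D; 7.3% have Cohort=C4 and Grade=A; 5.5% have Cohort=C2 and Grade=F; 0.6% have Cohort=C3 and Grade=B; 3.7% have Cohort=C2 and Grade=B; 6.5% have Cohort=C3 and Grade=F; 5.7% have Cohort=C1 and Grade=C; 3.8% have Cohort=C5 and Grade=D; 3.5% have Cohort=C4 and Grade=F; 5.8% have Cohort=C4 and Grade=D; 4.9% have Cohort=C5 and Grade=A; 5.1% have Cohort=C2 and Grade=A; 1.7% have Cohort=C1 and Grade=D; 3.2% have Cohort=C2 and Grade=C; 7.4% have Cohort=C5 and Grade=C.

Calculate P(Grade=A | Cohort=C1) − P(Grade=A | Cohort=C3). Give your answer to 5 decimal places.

P(Cohort=C1) = 0.079 + 0.011 + 0.057 + 0.017 + 0.060 = 0.224; P(Grade=A | Cohort=C1) = 0.079/0.224 = 0.352679.
P(Cohort=C3) = 0.054 + 0.006 + 0.004 + 0.028 + 0.065 = 0.157; P(Grade=A | Cohort=C3) = 0.054/0.157 = 0.343949.
Difference = 0.00873.

0.00873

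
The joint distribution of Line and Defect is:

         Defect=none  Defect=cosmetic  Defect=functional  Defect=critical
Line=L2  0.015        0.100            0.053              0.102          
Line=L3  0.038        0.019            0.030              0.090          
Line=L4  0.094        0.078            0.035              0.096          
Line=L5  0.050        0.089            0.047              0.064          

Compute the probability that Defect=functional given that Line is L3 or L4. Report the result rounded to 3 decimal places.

P(Line=L3) = 0.038 + 0.019 + 0.030 + 0.090 = 0.177.
P(Line=L4) = 0.094 + 0.078 + 0.035 + 0.096 = 0.303.
P(Line ∈ {L3, L4}) = 0.177 + 0.303 = 0.480; P(Defect=functional, Line ∈ {L3, L4}) = 0.030 + 0.035 = 0.065.
P(Defect=functional | Line ∈ {L3, L4}) = 0.065/0.480 = 0.135.

0.135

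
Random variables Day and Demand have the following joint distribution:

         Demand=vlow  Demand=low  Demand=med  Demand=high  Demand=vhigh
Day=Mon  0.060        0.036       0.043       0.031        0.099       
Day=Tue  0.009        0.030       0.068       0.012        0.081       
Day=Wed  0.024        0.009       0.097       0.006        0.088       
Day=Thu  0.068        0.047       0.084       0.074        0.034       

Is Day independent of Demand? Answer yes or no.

no

P(Day=Thu) = 0.307 and P(Demand=vhigh) = 0.302, so their product is 0.09271, but P(Day=Thu, Demand=vhigh) = 0.034. Since these differ, Day and Demand are not independent.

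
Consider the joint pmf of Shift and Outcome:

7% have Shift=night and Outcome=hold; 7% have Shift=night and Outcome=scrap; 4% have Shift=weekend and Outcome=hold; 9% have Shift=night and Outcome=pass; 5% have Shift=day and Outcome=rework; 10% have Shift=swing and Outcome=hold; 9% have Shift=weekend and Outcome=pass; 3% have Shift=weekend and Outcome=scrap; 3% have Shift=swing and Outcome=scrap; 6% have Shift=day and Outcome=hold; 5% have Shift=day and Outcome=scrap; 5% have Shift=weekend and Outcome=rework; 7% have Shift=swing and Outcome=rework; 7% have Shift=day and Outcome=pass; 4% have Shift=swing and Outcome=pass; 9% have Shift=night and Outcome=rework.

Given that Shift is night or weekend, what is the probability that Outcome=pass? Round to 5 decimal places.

0.33962

P(Shift=night) = 0.09 + 0.09 + 0.07 + 0.07 = 0.32.
P(Shift=weekend) = 0.09 + 0.05 + 0.03 + 0.04 = 0.21.
P(Shift ∈ {night, weekend}) = 0.32 + 0.21 = 0.53; P(Outcome=pass, Shift ∈ {night, weekend}) = 0.09 + 0.09 = 0.18.
P(Outcome=pass | Shift ∈ {night, weekend}) = 0.18/0.53 = 0.33962.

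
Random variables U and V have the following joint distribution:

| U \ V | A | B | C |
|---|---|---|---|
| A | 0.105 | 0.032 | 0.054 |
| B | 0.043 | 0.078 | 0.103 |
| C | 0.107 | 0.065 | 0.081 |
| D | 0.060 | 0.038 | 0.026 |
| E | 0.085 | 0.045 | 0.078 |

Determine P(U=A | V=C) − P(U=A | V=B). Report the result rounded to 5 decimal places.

0.03386

P(V=C) = 0.054 + 0.103 + 0.081 + 0.026 + 0.078 = 0.342; P(U=A | V=C) = 0.054/0.342 = 0.157895.
P(V=B) = 0.032 + 0.078 + 0.065 + 0.038 + 0.045 = 0.258; P(U=A | V=B) = 0.032/0.258 = 0.124031.
Difference = 0.03386.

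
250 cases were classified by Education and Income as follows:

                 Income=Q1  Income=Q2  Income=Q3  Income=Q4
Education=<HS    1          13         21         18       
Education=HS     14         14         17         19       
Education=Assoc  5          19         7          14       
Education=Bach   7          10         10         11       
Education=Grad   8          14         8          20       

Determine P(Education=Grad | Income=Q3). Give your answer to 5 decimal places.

0.12698

Total with Income=Q3: 21 + 17 + 7 + 10 + 8 = 63.
P(Education=Grad | Income=Q3) = 8/63 = 0.12698.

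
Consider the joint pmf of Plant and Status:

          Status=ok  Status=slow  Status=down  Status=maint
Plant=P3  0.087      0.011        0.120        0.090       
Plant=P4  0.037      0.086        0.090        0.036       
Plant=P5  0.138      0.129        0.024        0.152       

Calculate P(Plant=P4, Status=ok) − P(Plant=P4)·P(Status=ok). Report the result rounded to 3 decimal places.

P(Plant=P4) = 0.037 + 0.086 + 0.090 + 0.036 = 0.249.
P(Status=ok) = 0.087 + 0.037 + 0.138 = 0.262.
P(Plant=P4, Status=ok) − P(Plant=P4)P(Status=ok) = 0.037 − 0.249×0.262 = -0.028.

-0.028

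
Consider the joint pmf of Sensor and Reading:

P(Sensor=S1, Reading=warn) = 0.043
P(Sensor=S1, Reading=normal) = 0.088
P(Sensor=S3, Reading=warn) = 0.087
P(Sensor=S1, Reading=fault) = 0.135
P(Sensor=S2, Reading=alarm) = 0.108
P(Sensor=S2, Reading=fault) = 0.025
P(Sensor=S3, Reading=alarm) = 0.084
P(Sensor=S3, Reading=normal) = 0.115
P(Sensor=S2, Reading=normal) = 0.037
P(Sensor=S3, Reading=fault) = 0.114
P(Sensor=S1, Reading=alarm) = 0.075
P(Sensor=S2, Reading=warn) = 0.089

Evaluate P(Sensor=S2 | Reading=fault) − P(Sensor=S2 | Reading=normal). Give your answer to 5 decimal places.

P(Reading=fault) = 0.135 + 0.025 + 0.114 = 0.274; P(Sensor=S2 | Reading=fault) = 0.025/0.274 = 0.091241.
P(Reading=normal) = 0.088 + 0.037 + 0.115 = 0.240; P(Sensor=S2 | Reading=normal) = 0.037/0.240 = 0.154167.
Difference = -0.06293.

-0.06293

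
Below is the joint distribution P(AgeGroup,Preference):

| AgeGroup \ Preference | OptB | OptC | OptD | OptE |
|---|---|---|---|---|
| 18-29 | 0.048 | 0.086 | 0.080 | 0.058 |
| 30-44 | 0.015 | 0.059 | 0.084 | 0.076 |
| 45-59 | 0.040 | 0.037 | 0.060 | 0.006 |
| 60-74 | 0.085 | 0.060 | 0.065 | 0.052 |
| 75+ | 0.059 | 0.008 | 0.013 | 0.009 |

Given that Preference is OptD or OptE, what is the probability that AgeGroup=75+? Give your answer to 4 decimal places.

P(Preference=OptD) = 0.080 + 0.084 + 0.060 + 0.065 + 0.013 = 0.302.
P(Preference=OptE) = 0.058 + 0.076 + 0.006 + 0.052 + 0.009 = 0.201.
P(Preference ∈ {OptD, OptE}) = 0.302 + 0.201 = 0.503; P(AgeGroup=75+, Preference ∈ {OptD, OptE}) = 0.013 + 0.009 = 0.022.
P(AgeGroup=75+ | Preference ∈ {OptD, OptE}) = 0.022/0.503 = 0.0437.

0.0437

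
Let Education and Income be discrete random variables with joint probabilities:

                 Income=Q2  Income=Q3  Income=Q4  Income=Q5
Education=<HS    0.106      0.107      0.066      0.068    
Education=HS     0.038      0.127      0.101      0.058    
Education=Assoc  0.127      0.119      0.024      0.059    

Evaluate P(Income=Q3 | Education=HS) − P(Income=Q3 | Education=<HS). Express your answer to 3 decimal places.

0.084

P(Education=HS) = 0.038 + 0.127 + 0.101 + 0.058 = 0.324; P(Income=Q3 | Education=HS) = 0.127/0.324 = 0.3920.
P(Education=<HS) = 0.106 + 0.107 + 0.066 + 0.068 = 0.347; P(Income=Q3 | Education=<HS) = 0.107/0.347 = 0.3084.
Difference = 0.084.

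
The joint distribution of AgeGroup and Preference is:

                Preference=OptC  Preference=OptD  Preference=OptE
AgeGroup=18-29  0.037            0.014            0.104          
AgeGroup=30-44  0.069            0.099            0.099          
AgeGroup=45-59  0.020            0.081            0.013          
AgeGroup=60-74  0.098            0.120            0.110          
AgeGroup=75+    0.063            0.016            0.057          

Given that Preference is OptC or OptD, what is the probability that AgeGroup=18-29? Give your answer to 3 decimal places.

P(Preference=OptC) = 0.037 + 0.069 + 0.020 + 0.098 + 0.063 = 0.287.
P(Preference=OptD) = 0.014 + 0.099 + 0.081 + 0.120 + 0.016 = 0.330.
P(Preference ∈ {OptC, OptD}) = 0.287 + 0.330 = 0.617; P(AgeGroup=18-29, Preference ∈ {OptC, OptD}) = 0.037 + 0.014 = 0.051.
P(AgeGroup=18-29 | Preference ∈ {OptC, OptD}) = 0.051/0.617 = 0.083.

0.083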